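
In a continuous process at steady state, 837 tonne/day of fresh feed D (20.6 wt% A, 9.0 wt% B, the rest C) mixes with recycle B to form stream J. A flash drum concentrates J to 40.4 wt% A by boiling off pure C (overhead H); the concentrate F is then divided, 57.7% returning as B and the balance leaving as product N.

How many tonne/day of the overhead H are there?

Overall A balance (none leaves overhead): A in fresh feed = A in product, i.e. 837×0.206 = (1−0.577)·F·0.404.
F = 172.42/(0.404×0.423) = 1009 tonne/day.
Recycle B = 0.577×1009 = 582.17 tonne/day.
Combined feed J = 837 + 582.17 = 1419.2 tonne/day.
Overhead H = J − F = 1419.2 − 1009 = 410.21 tonne/day.

410.2 tonne/day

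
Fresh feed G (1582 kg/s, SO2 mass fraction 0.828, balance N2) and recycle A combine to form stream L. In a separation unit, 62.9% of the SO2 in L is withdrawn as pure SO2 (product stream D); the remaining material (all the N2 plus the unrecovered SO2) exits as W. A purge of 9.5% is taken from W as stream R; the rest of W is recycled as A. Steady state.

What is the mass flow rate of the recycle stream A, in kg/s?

N2 enters only via G and leaves only via the purge: 1582×0.172 = 0.095×(N2 in W), and the separation unit passes all N2, so N2 in L = N2 in W = 2864.3 kg/s.
SO2 in L: m_A = 1582×0.828 + (1−0.095)·(1−0.629)·m_A, so m_A = 1309.9/0.6642 = 1972 kg/s.
W = (1−0.629)×1972 + 2864.3 = 3595.9 kg/s.
Recycle A = (1−0.095)×3595.9 = 3254.3 kg/s.

3254 kg/s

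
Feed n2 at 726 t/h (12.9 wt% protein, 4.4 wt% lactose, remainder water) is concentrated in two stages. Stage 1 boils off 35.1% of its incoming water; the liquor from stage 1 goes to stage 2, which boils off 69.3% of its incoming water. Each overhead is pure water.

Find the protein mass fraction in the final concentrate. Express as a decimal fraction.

water in feed = 726×0.827 = 600.4 t/h.
After stage 1: water left = (1−0.351)×600.4 = 389.66; stream total = 515.26 t/h.
After stage 2: water left = (1−0.693)×389.66 = 119.63; final concentrate = 245.22 t/h.
protein fraction = 93.654/245.22 = 0.382.

0.382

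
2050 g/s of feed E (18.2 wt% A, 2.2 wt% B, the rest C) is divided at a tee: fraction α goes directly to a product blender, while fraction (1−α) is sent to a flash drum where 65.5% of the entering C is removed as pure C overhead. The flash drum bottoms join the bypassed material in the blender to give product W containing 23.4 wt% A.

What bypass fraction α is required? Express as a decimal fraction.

0.574

All 2050×0.182 = 373.1 g/s of A reaches W, so W = 373.1/0.234 = 1594.4 g/s and vapour = 455.56 g/s.
The evaporator receives (1−α)·2050 of feed at 0.796 C and removes 0.655 of that C:
0.655×0.796×(1−α)×2050 = 455.56
(1−α) = 455.56/1068.8 = 0.4262;  α = 0.5738.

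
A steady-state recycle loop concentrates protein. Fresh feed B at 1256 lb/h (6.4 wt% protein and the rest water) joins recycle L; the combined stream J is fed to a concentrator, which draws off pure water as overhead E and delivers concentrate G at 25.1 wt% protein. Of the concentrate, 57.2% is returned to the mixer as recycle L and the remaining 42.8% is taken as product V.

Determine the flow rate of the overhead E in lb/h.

935.7 lb/h

Overall protein balance (none leaves overhead): protein in fresh feed = protein in product, i.e. 1256×0.064 = (1−0.572)·G·0.251.
G = 80.384/(0.251×0.428) = 748.26 lb/h.
Recycle L = 0.572×748.26 = 428 lb/h.
Combined feed J = 1256 + 428 = 1684 lb/h.
Overhead E = J − G = 1684 − 748.26 = 935.75 lb/h.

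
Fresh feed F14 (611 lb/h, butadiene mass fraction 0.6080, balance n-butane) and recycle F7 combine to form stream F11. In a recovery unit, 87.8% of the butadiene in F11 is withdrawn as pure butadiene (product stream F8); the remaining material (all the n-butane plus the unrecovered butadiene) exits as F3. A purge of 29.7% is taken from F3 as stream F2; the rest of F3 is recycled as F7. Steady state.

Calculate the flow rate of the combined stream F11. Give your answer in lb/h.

1213 lb/h

n-butane enters only via F14 and leaves only via the purge: 611×0.392 = 0.297×(n-butane in F3), and the recovery unit passes all n-butane, so n-butane in F11 = n-butane in F3 = 806.44 lb/h.
butadiene in F11: m_A = 611×0.608 + (1−0.297)·(1−0.878)·m_A, so m_A = 371.49/0.9142 = 406.34 lb/h.
F11 = 406.34 + 806.44 = 1212.8 lb/h.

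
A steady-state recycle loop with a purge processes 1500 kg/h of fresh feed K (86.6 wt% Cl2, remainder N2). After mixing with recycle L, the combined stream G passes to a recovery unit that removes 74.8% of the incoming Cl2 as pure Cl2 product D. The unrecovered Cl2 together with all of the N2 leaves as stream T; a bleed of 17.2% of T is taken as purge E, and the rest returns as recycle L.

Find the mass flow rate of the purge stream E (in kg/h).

272.1 kg/h

N2 enters only via K and leaves only via the purge: 1500×0.134 = 0.172×(N2 in T), and the recovery unit passes all N2, so N2 in G = N2 in T = 1168.6 kg/h.
Cl2 in G: m_A = 1500×0.866 + (1−0.172)·(1−0.748)·m_A, so m_A = 1299/0.7913 = 1641.5 kg/h.
T = (1−0.748)×1641.5 + 1168.6 = 1582.3 kg/h.
Purge E = 0.172×1582.3 = 272.15 kg/h.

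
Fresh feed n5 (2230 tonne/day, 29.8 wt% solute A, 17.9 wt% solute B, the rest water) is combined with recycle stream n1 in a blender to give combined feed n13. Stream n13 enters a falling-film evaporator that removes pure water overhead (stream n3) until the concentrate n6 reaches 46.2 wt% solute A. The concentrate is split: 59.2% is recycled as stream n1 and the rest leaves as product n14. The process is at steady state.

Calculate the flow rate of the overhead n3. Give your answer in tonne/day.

Overall solute A balance (none leaves overhead): solute A in fresh feed = solute A in product, i.e. 2230×0.298 = (1−0.592)·n6·0.462.
n6 = 664.54/(0.462×0.408) = 3525.5 tonne/day.
Recycle n1 = 0.592×3525.5 = 2087.1 tonne/day.
Combined feed n13 = 2230 + 2087.1 = 4317.1 tonne/day.
Overhead n3 = n13 − n6 = 4317.1 − 3525.5 = 791.6 tonne/day.

791.6 tonne/day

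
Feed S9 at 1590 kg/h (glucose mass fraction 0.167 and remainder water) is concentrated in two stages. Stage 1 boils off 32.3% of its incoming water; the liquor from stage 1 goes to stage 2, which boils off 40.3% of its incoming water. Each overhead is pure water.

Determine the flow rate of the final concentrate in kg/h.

water in feed = 1590×0.833 = 1324.5 kg/h.
After stage 1: water left = (1−0.323)×1324.5 = 896.67; stream total = 1162.2 kg/h.
After stage 2: water left = (1−0.403)×896.67 = 535.31; final concentrate = 800.84 kg/h.

800.8 kg/h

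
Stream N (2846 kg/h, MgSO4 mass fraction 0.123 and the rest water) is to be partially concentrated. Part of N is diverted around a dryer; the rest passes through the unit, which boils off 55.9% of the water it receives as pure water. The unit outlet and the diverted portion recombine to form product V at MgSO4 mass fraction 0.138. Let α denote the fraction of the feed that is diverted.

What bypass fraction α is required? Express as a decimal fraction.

0.778

All 2846×0.123 = 350.06 kg/h of MgSO4 reaches V, so V = 350.06/0.138 = 2536.7 kg/h and vapour = 309.35 kg/h.
The evaporator receives (1−α)·2846 of feed at 0.877 water and removes 0.559 of that water:
0.559×0.877×(1−α)×2846 = 309.35
(1−α) = 309.35/1395.2 = 0.2217;  α = 0.7783.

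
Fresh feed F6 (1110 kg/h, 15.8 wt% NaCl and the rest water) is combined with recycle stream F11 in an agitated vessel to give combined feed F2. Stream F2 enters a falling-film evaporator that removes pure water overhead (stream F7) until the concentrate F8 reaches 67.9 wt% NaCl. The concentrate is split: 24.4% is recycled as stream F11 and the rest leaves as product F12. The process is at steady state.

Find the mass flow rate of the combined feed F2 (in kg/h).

Overall NaCl balance (none leaves overhead): NaCl in fresh feed = NaCl in product, i.e. 1110×0.158 = (1−0.244)·F8·0.679.
F8 = 175.38/(0.679×0.756) = 341.66 kg/h.
Recycle F11 = 0.244×341.66 = 83.364 kg/h.
Combined feed F2 = 1110 + 83.364 = 1193.4 kg/h.

1193 kg/h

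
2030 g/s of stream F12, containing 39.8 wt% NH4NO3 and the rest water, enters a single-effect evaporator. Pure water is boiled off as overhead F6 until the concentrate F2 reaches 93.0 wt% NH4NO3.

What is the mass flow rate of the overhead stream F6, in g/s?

1161 g/s

NH4NO3 is conserved: 2030×0.398 = 807.94 g/s all reports to the concentrate.
Concentrate = 807.94/(target fraction) = 868.75 g/s.
Overhead = 2030 − 868.75 = 1161.2 g/s.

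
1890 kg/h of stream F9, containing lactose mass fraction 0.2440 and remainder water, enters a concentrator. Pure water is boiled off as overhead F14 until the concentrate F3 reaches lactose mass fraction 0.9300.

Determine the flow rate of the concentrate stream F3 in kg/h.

lactose is conserved: 1890×0.244 = 461.16 kg/h all reports to the concentrate.
Concentrate = 461.16/(target fraction) = 495.87 kg/h.

495.9 kg/h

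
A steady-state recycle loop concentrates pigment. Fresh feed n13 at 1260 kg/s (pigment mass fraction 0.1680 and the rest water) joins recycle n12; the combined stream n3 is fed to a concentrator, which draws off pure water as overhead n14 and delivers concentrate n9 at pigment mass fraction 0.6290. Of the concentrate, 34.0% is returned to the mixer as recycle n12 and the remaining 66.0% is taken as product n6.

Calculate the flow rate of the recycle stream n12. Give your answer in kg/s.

Overall pigment balance (none leaves overhead): pigment in fresh feed = pigment in product, i.e. 1260×0.168 = (1−0.340)·n9·0.629.
n9 = 211.68/(0.629×0.660) = 509.9 kg/s.
Recycle n12 = 0.340×509.9 = 173.37 kg/s.

173.4 kg/s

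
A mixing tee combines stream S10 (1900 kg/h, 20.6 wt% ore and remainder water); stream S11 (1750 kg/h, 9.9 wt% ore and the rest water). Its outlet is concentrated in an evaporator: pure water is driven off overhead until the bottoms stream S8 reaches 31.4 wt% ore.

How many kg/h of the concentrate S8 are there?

1798 kg/h

ore entering = 1900×0.206 + 1750×0.099 = 564.65 kg/h.
All ore reports to S8, so S8 = 564.65/0.314 = 1798.2 kg/h.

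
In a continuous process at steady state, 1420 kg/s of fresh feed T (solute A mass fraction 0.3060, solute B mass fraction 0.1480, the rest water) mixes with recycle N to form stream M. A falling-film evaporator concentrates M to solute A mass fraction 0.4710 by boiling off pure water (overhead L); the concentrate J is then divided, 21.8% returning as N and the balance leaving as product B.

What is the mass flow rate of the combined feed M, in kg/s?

1677 kg/s

Overall solute A balance (none leaves overhead): solute A in fresh feed = solute A in product, i.e. 1420×0.306 = (1−0.218)·J·0.471.
J = 434.52/(0.471×0.782) = 1179.7 kg/s.
Recycle N = 0.218×1179.7 = 257.18 kg/s.
Combined feed M = 1420 + 257.18 = 1677.2 kg/s.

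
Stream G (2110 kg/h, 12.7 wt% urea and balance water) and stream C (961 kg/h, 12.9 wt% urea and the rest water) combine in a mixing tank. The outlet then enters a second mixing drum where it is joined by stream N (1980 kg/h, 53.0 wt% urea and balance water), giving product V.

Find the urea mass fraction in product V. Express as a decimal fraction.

Overall, product flow = 5051 kg/h.
urea in = 2110×0.127 + 961×0.129 + 1980×0.530 = 1441.3 kg/h.
urea fraction in V = 0.285.

0.285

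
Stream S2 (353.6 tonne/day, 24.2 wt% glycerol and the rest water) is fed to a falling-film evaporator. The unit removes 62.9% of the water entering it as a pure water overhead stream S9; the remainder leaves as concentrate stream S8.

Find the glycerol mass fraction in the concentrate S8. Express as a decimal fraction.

glycerol is not removed: 353.6×0.242 = 85.571 tonne/day of glycerol enters S8.
water entering = 353.6×0.758 = 268.03 tonne/day; overhead removed = 0.629×268.03 = 168.59 tonne/day.
Concentrate = 353.6 − 168.59 = 185.01 tonne/day.
Mass fraction = 85.571/185.01 = 0.463.

0.463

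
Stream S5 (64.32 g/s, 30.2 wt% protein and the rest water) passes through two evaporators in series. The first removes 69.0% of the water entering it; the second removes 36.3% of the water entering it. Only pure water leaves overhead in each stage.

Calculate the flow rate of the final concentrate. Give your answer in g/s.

28.29 g/s

water in feed = 64.32×0.698 = 44.895 g/s.
After stage 1: water left = (1−0.690)×44.895 = 13.918; stream total = 33.342 g/s.
After stage 2: water left = (1−0.363)×13.918 = 8.8655; final concentrate = 28.29 g/s.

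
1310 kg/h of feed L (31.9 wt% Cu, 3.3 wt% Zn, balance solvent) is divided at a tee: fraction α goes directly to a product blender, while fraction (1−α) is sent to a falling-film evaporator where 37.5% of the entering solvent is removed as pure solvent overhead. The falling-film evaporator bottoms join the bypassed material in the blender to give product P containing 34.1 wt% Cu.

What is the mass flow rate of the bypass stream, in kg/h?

962.2 kg/h

All 1310×0.319 = 417.89 kg/h of Cu reaches P, so P = 417.89/0.341 = 1225.5 kg/h and vapour = 84.516 kg/h.
The evaporator receives (1−α)·1310 of feed at 0.648 solvent and removes 0.375 of that solvent:
0.375×0.648×(1−α)×1310 = 84.516
(1−α) = 84.516/318.33 = 0.2655;  α = 0.7345.
Bypass flow = 0.7345×1310 = 962.2 kg/h.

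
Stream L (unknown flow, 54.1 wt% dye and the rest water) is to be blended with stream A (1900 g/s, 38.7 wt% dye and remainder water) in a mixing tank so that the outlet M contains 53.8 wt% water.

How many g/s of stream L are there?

1804 g/s

Let L be the unknown flow. Total out = 1900 + L.
water balance: 1164.7 + 0.459·L = 0.538·(1900 + L)
(0.459 − 0.538)·L = 0.538×1900 − 1164.7 = -142.5
L = -142.5 / -0.079 = 1803.8 g/s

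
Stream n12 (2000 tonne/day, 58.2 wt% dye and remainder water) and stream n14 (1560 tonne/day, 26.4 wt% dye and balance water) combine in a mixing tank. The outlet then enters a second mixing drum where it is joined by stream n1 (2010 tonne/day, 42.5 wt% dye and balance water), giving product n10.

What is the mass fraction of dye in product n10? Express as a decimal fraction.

Overall, product flow = 5570 tonne/day.
dye in = 2000×0.582 + 1560×0.264 + 2010×0.425 = 2430.1 tonne/day.
dye fraction in n10 = 0.436.

0.436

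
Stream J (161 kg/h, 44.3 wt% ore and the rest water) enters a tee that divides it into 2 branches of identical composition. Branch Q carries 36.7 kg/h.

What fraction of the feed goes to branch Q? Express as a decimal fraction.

0.228

Fraction to Q = 36.7/161 = 0.2280.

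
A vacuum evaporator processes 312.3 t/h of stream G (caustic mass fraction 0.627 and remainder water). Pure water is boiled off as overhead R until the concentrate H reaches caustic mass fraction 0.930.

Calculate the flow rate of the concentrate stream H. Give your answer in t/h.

210.6 t/h

caustic is conserved: 312.3×0.627 = 195.81 t/h all reports to the concentrate.
Concentrate = 195.81/(target fraction) = 210.55 t/h.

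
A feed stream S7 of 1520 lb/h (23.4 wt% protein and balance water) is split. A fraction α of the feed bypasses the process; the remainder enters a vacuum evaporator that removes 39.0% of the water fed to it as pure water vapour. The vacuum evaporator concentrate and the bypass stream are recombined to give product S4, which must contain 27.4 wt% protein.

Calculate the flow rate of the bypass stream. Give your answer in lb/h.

777.2 lb/h

All 1520×0.234 = 355.68 lb/h of protein reaches S4, so S4 = 355.68/0.274 = 1298.1 lb/h and vapour = 221.9 lb/h.
The evaporator receives (1−α)·1520 of feed at 0.766 water and removes 0.390 of that water:
0.390×0.766×(1−α)×1520 = 221.9
(1−α) = 221.9/454.08 = 0.4887;  α = 0.5113.
Bypass flow = 0.5113×1520 = 777.22 lb/h.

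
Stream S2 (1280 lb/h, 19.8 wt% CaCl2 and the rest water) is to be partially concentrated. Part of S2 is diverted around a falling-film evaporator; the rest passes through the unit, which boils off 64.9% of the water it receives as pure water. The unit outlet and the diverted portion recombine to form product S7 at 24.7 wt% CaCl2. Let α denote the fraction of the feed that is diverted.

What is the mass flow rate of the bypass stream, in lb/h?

All 1280×0.198 = 253.44 lb/h of CaCl2 reaches S7, so S7 = 253.44/0.247 = 1026.1 lb/h and vapour = 253.93 lb/h.
The evaporator receives (1−α)·1280 of feed at 0.802 water and removes 0.649 of that water:
0.649×0.802×(1−α)×1280 = 253.93
(1−α) = 253.93/666.24 = 0.3811;  α = 0.6189.
Bypass flow = 0.6189×1280 = 792.15 lb/h.

792.1 lb/h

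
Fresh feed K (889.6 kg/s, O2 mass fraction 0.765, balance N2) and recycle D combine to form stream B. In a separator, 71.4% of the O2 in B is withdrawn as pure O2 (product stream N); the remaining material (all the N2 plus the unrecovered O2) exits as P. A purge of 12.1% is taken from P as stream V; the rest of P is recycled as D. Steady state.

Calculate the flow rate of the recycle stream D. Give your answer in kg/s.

N2 enters only via K and leaves only via the purge: 889.6×0.235 = 0.121×(N2 in P), and the separator passes all N2, so N2 in B = N2 in P = 1727.7 kg/s.
O2 in B: m_A = 889.6×0.765 + (1−0.121)·(1−0.714)·m_A, so m_A = 680.54/0.7486 = 909.08 kg/s.
P = (1−0.714)×909.08 + 1727.7 = 1987.7 kg/s.
Recycle D = (1−0.121)×1987.7 = 1747.2 kg/s.

1747 kg/s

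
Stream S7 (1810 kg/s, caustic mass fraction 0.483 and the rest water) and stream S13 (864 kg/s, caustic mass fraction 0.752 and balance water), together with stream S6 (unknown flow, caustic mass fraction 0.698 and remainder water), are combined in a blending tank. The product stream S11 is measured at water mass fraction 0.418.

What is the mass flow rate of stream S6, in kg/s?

278.5 kg/s

Let S6 be the unknown flow. Total out = 2674 + S6.
water balance: 1150 + 0.302·S6 = 0.418·(2674 + S6)
(0.302 − 0.418)·S6 = 0.418×2674 − 1150 = -32.31
S6 = -32.31 / -0.116 = 278.53 kg/s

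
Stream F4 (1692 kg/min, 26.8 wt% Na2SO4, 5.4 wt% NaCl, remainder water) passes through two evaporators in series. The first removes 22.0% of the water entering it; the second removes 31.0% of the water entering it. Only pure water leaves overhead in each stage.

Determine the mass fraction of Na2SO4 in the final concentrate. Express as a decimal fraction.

0.3902

water in feed = 1692×0.678 = 1147.2 kg/min.
After stage 1: water left = (1−0.220)×1147.2 = 894.8; stream total = 1439.6 kg/min.
After stage 2: water left = (1−0.310)×894.8 = 617.41; final concentrate = 1162.2 kg/min.
Na2SO4 fraction = 453.46/1162.2 = 0.3902.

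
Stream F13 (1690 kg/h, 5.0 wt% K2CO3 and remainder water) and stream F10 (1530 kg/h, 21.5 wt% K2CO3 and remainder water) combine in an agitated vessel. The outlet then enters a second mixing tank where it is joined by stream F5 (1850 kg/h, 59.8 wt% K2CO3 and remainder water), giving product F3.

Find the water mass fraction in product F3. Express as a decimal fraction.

Overall, product flow = 5070 kg/h.
water in = 1690×0.950 + 1530×0.785 + 1850×0.402 = 3550.2 kg/h.
water fraction in F3 = 0.700.

0.700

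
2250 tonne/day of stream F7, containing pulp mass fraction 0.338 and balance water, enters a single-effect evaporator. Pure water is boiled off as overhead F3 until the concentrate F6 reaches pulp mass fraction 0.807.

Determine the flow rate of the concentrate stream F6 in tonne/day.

942.4 tonne/day

pulp is conserved: 2250×0.338 = 760.5 tonne/day all reports to the concentrate.
Concentrate = 760.5/(target fraction) = 942.38 tonne/day.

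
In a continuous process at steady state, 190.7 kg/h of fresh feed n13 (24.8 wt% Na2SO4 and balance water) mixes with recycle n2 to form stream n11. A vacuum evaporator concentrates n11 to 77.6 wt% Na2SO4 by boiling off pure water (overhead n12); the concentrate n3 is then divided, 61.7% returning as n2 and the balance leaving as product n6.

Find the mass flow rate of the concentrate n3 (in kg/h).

159.1 kg/h

Overall Na2SO4 balance (none leaves overhead): Na2SO4 in fresh feed = Na2SO4 in product, i.e. 190.7×0.248 = (1−0.617)·n3·0.776.
n3 = 47.294/(0.776×0.383) = 159.13 kg/h.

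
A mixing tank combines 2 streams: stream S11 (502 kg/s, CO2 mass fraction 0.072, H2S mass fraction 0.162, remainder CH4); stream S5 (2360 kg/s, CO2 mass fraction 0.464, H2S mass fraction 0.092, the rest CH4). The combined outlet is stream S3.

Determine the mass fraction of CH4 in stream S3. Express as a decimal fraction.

Total flow out = 502 + 2360 = 2862 kg/s.
CH4 in = 502×0.766 + 2360×0.444 = 1432.4 kg/s.
CH4 mass fraction in S3 = 1432.4/2862 = 0.500.

0.500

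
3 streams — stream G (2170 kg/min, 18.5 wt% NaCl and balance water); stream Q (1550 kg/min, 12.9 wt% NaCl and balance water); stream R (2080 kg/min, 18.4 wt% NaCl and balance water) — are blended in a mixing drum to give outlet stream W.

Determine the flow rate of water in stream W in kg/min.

4816 kg/min

water out = water in = 2170×0.815 + 1550×0.871 + 2080×0.816 = 4815.9 kg/min.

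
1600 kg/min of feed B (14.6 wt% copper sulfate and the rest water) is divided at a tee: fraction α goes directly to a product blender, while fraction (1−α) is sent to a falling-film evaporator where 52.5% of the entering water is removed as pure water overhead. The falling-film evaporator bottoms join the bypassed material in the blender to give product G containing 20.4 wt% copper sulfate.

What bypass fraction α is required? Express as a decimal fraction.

0.366

All 1600×0.146 = 233.6 kg/min of copper sulfate reaches G, so G = 233.6/0.204 = 1145.1 kg/min and vapour = 454.9 kg/min.
The evaporator receives (1−α)·1600 of feed at 0.854 water and removes 0.525 of that water:
0.525×0.854×(1−α)×1600 = 454.9
(1−α) = 454.9/717.36 = 0.6341;  α = 0.3659.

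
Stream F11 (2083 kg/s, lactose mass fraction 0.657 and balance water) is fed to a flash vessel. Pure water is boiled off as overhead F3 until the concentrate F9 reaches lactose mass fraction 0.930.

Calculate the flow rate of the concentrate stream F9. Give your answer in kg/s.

lactose is conserved: 2083×0.657 = 1368.5 kg/s all reports to the concentrate.
Concentrate = 1368.5/(target fraction) = 1471.5 kg/s.

1472 kg/s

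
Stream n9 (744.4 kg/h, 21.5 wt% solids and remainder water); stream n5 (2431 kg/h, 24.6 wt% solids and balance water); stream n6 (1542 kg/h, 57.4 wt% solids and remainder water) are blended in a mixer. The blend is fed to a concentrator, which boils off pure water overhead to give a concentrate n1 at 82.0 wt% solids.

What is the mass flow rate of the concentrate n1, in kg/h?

solids entering = 744.4×0.215 + 2431×0.246 + 1542×0.574 = 1643.2 kg/h.
All solids reports to n1, so n1 = 1643.2/0.820 = 2003.9 kg/h.

2004 kg/h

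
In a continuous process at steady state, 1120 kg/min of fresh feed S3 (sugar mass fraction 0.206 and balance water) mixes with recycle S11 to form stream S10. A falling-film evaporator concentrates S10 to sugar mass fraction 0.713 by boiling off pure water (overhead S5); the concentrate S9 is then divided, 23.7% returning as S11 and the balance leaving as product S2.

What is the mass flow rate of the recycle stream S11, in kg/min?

Overall sugar balance (none leaves overhead): sugar in fresh feed = sugar in product, i.e. 1120×0.206 = (1−0.237)·S9·0.713.
S9 = 230.72/(0.713×0.763) = 424.1 kg/min.
Recycle S11 = 0.237×424.1 = 100.51 kg/min.

100.5 kg/min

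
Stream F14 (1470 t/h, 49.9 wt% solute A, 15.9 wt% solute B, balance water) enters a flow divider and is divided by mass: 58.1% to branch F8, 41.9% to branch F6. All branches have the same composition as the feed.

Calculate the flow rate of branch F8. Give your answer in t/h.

854.1 t/h

Branch F8 flow = 0.581×1470 = 854.07 t/h.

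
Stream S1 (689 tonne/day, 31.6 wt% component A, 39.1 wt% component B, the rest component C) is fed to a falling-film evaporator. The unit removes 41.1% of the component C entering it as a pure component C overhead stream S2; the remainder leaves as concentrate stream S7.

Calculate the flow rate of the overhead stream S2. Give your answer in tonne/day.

component C entering = 689×0.293 = 201.88 tonne/day; overhead removed = 0.411×201.88 = 82.971 tonne/day.

82.97 tonne/day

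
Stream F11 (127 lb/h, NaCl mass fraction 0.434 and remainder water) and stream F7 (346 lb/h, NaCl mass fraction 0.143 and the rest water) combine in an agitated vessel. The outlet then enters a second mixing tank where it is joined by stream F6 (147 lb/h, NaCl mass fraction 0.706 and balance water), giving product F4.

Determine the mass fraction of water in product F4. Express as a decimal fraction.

0.664

Overall, product flow = 620 lb/h.
water in = 127×0.566 + 346×0.857 + 147×0.294 = 411.62 lb/h.
water fraction in F4 = 0.664.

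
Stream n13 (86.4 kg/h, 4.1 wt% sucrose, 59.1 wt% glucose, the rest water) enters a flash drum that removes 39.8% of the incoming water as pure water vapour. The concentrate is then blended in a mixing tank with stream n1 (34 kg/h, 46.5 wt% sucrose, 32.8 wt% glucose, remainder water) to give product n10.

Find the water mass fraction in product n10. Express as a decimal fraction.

Vapour removed = 0.398×0.368×86.4 = 12.654 kg/h; concentrate = 73.746 kg/h.
water reaching the mixer = 19.141 (from concentrate) + 34×0.207 = 26.179 kg/h.
Product flow = 73.746 + 34 = 107.75 kg/h; water fraction = 0.2430.

0.2430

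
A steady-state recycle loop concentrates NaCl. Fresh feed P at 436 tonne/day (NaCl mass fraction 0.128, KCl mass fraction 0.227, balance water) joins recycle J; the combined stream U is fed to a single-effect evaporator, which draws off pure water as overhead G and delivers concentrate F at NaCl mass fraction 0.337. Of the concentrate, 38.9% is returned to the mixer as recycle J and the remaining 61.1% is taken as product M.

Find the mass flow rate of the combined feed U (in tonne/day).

541.4 tonne/day

Overall NaCl balance (none leaves overhead): NaCl in fresh feed = NaCl in product, i.e. 436×0.128 = (1−0.389)·F·0.337.
F = 55.808/(0.337×0.611) = 271.03 tonne/day.
Recycle J = 0.389×271.03 = 105.43 tonne/day.
Combined feed U = 436 + 105.43 = 541.43 tonne/day.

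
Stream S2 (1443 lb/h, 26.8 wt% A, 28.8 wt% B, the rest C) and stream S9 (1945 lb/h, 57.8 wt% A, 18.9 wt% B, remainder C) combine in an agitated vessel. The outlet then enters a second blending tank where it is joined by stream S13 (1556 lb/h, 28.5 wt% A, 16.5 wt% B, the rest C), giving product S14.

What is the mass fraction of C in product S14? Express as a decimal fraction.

Overall, product flow = 4944 lb/h.
C in = 1443×0.444 + 1945×0.233 + 1556×0.550 = 1949.7 lb/h.
C fraction in S14 = 0.394.

0.394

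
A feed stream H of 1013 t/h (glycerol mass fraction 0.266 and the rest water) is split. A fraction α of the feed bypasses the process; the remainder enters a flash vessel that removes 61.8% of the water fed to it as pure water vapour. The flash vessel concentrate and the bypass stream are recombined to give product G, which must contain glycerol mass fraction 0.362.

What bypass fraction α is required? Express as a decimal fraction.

All 1013×0.266 = 269.46 t/h of glycerol reaches G, so G = 269.46/0.362 = 744.36 t/h and vapour = 268.64 t/h.
The evaporator receives (1−α)·1013 of feed at 0.734 water and removes 0.618 of that water:
0.618×0.734×(1−α)×1013 = 268.64
(1−α) = 268.64/459.51 = 0.5846;  α = 0.4154.

0.415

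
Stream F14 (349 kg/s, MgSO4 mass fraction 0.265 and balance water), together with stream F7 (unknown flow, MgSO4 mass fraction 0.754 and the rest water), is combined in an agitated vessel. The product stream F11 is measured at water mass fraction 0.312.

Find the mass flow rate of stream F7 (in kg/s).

2237 kg/s

Let F7 be the unknown flow. Total out = 349 + F7.
water balance: 256.51 + 0.246·F7 = 0.312·(349 + F7)
(0.246 − 0.312)·F7 = 0.312×349 − 256.51 = -147.63
F7 = -147.63 / -0.066 = 2236.8 kg/s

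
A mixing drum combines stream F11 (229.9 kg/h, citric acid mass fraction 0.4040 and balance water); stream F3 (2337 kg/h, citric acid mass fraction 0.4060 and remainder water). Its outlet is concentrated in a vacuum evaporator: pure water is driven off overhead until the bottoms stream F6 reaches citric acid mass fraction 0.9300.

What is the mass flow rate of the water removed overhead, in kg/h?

1447 kg/h

citric acid entering = 229.9×0.404 + 2337×0.406 = 1041.7 kg/h.
All citric acid reports to F6, so F6 = 1041.7/0.930 = 1120.1 kg/h.
Total feed = 2566.9 kg/h; overhead = 2566.9 − 1120.1 = 1446.8 kg/h.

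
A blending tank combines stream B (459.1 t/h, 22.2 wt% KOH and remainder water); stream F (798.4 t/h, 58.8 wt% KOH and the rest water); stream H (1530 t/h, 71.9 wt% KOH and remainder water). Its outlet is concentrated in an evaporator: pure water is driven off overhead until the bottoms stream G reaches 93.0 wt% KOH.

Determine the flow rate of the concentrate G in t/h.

1797 t/h

KOH entering = 459.1×0.222 + 798.4×0.588 + 1530×0.719 = 1671.4 t/h.
All KOH reports to G, so G = 1671.4/0.930 = 1797.3 t/h.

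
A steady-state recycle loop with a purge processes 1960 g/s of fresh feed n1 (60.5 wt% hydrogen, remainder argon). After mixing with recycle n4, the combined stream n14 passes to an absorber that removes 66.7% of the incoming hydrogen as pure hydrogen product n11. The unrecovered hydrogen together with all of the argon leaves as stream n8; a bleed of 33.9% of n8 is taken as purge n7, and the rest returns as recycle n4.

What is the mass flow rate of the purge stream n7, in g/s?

argon enters only via n1 and leaves only via the purge: 1960×0.395 = 0.339×(argon in n8), and the absorber passes all argon, so argon in n14 = argon in n8 = 2283.8 g/s.
hydrogen in n14: m_A = 1960×0.605 + (1−0.339)·(1−0.667)·m_A, so m_A = 1185.8/0.7799 = 1520.5 g/s.
n8 = (1−0.667)×1520.5 + 2283.8 = 2790.1 g/s.
Purge n7 = 0.339×2790.1 = 945.84 g/s.

945.8 g/s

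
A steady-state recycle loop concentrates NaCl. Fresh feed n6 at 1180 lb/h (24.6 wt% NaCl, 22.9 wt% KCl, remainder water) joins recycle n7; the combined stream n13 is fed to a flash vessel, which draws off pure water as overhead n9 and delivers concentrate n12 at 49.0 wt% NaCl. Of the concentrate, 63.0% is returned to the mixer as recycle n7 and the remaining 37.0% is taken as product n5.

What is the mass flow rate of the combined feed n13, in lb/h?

Overall NaCl balance (none leaves overhead): NaCl in fresh feed = NaCl in product, i.e. 1180×0.246 = (1−0.630)·n12·0.490.
n12 = 290.28/(0.490×0.370) = 1601.1 lb/h.
Recycle n7 = 0.630×1601.1 = 1008.7 lb/h.
Combined feed n13 = 1180 + 1008.7 = 2188.7 lb/h.

2189 lb/h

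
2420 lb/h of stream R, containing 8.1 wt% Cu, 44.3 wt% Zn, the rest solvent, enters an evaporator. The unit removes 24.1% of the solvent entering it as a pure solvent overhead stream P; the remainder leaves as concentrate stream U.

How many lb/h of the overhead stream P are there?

solvent entering = 2420×0.476 = 1151.9 lb/h; overhead removed = 0.241×1151.9 = 277.61 lb/h.

277.6 lb/h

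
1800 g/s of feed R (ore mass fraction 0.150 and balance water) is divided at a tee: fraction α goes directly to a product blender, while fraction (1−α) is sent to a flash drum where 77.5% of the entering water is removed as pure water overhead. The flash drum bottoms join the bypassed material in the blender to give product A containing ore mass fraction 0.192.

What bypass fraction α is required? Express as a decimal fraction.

0.668

All 1800×0.150 = 270 g/s of ore reaches A, so A = 270/0.192 = 1406.2 g/s and vapour = 393.75 g/s.
The evaporator receives (1−α)·1800 of feed at 0.850 water and removes 0.775 of that water:
0.775×0.850×(1−α)×1800 = 393.75
(1−α) = 393.75/1185.8 = 0.3321;  α = 0.6679.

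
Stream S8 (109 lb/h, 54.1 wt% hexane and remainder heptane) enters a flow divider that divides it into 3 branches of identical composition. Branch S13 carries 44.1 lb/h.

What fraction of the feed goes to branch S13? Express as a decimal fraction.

0.405

Fraction to S13 = 44.1/109 = 0.4046.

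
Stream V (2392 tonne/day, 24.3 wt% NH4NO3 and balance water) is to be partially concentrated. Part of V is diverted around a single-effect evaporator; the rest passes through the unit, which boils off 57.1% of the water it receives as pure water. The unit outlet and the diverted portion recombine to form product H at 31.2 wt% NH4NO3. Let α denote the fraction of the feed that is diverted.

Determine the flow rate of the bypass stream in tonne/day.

All 2392×0.243 = 581.26 tonne/day of NH4NO3 reaches H, so H = 581.26/0.312 = 1863 tonne/day and vapour = 529 tonne/day.
The evaporator receives (1−α)·2392 of feed at 0.757 water and removes 0.571 of that water:
0.571×0.757×(1−α)×2392 = 529
(1−α) = 529/1033.9 = 0.5116;  α = 0.4884.
Bypass flow = 0.4884×2392 = 1168.2 tonne/day.

1168 tonne/day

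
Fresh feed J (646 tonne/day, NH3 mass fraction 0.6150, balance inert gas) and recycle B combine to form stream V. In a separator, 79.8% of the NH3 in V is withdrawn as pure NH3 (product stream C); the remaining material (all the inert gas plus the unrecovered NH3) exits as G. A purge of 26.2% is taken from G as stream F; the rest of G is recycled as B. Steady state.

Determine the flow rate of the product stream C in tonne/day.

NH3 in V: m_A = 646×0.615 + (1−0.262)·(1−0.798)·m_A, so m_A = 397.29/0.8509 = 466.89 tonne/day.
Product C = 0.798×466.89 = 372.58 tonne/day.

372.6 tonne/day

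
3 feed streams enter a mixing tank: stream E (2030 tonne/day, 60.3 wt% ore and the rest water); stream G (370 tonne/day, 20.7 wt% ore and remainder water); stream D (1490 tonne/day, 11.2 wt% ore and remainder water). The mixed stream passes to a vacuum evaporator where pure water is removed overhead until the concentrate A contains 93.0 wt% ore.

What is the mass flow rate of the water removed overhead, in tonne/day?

2312 tonne/day

ore entering = 2030×0.603 + 370×0.207 + 1490×0.112 = 1467.6 tonne/day.
All ore reports to A, so A = 1467.6/0.930 = 1578 tonne/day.
Total feed = 3890 tonne/day; overhead = 3890 − 1578 = 2312 tonne/day.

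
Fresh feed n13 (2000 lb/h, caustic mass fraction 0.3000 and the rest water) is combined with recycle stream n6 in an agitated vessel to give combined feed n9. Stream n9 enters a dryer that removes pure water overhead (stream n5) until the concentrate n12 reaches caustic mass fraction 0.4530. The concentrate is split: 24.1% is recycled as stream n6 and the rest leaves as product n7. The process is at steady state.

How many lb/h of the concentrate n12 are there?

Overall caustic balance (none leaves overhead): caustic in fresh feed = caustic in product, i.e. 2000×0.300 = (1−0.241)·n12·0.453.
n12 = 600/(0.453×0.759) = 1745.1 lb/h.

1745 lb/h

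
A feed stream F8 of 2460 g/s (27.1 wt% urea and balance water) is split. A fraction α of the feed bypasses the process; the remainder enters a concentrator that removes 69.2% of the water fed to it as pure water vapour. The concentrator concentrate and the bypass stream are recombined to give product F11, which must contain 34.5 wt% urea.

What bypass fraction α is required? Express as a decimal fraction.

All 2460×0.271 = 666.66 g/s of urea reaches F11, so F11 = 666.66/0.345 = 1932.3 g/s and vapour = 527.65 g/s.
The evaporator receives (1−α)·2460 of feed at 0.729 water and removes 0.692 of that water:
0.692×0.729×(1−α)×2460 = 527.65
(1−α) = 527.65/1241 = 0.4252;  α = 0.5748.

0.575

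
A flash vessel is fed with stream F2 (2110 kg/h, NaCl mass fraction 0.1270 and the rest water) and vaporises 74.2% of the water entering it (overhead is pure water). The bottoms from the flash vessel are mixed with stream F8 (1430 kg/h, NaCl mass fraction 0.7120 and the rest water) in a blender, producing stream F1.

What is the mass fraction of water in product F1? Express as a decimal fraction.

0.4082

Vapour removed = 0.742×0.873×2110 = 1366.8 kg/h; concentrate = 743.21 kg/h.
water reaching the mixer = 475.24 (from concentrate) + 1430×0.288 = 887.08 kg/h.
Product flow = 743.21 + 1430 = 2173.2 kg/h; water fraction = 0.4082.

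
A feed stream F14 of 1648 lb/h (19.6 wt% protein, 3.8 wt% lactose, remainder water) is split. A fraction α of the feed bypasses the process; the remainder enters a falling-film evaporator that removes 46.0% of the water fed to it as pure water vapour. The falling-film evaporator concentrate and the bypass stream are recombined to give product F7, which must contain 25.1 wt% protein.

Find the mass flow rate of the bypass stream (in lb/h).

All 1648×0.196 = 323.01 lb/h of protein reaches F7, so F7 = 323.01/0.251 = 1286.9 lb/h and vapour = 361.12 lb/h.
The evaporator receives (1−α)·1648 of feed at 0.766 water and removes 0.460 of that water:
0.460×0.766×(1−α)×1648 = 361.12
(1−α) = 361.12/580.69 = 0.6219;  α = 0.3781.
Bypass flow = 0.3781×1648 = 623.15 lb/h.

623.2 lb/h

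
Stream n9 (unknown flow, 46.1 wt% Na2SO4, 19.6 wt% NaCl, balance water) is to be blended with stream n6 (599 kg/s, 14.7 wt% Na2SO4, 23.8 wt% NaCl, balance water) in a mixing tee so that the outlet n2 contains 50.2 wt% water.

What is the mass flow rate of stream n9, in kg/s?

425.7 kg/s

Let n9 be the unknown flow. Total out = 599 + n9.
water balance: 368.38 + 0.343·n9 = 0.502·(599 + n9)
(0.343 − 0.502)·n9 = 0.502×599 − 368.38 = -67.687
n9 = -67.687 / -0.159 = 425.7 kg/s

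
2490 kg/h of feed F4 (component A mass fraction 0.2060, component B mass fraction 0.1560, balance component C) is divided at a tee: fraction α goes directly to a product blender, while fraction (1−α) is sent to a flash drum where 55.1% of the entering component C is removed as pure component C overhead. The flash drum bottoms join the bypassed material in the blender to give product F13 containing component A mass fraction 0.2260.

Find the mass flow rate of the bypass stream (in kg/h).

1863 kg/h

All 2490×0.206 = 512.94 kg/h of component A reaches F13, so F13 = 512.94/0.226 = 2269.6 kg/h and vapour = 220.35 kg/h.
The evaporator receives (1−α)·2490 of feed at 0.638 component C and removes 0.551 of that component C:
0.551×0.638×(1−α)×2490 = 220.35
(1−α) = 220.35/875.33 = 0.2517;  α = 0.7483.
Bypass flow = 0.7483×2490 = 1863.2 kg/h.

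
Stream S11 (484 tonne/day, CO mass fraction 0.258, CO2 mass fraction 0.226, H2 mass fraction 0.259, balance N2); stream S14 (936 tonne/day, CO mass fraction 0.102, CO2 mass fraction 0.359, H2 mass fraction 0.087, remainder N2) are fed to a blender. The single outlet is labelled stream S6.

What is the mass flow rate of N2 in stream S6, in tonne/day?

N2 out = N2 in = 484×0.257 + 936×0.452 = 547.46 tonne/day.

547.5 tonne/day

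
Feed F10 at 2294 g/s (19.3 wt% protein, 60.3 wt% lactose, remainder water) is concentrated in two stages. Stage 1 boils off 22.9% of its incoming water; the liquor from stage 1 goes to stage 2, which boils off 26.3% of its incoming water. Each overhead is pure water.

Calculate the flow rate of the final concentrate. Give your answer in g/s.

2092 g/s

water in feed = 2294×0.204 = 467.98 g/s.
After stage 1: water left = (1−0.229)×467.98 = 360.81; stream total = 2186.8 g/s.
After stage 2: water left = (1−0.263)×360.81 = 265.92; final concentrate = 2091.9 g/s.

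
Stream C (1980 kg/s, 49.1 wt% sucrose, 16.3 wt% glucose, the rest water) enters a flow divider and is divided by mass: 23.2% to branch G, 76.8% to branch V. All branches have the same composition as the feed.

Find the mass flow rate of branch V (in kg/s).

Branch V flow = 0.768×1980 = 1520.6 kg/s.

1521 kg/s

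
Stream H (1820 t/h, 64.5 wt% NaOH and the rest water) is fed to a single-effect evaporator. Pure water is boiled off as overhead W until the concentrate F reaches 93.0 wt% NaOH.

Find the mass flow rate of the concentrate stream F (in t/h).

1262 t/h

NaOH is conserved: 1820×0.645 = 1173.9 t/h all reports to the concentrate.
Concentrate = 1173.9/(target fraction) = 1262.3 t/h.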